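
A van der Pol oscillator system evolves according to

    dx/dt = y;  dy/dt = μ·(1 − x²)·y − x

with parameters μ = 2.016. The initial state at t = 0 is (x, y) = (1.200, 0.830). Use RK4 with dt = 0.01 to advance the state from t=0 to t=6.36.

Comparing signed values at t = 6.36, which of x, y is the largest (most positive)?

largest component: y

t=0.000: state=(1.200, 0.830)
step 1 (dt=0.01): k1=(0.830, -1.936), k2=(0.820, -1.948), k3=(0.820, -1.948), k4=(0.811, -1.959); state += dt/6·(k1+2k2+2k3+k4)
t=0.010: state=(1.208, 0.811)
t=0.020: state=(1.216, 0.791)
t=0.030: state=(1.224, 0.771)
continuing one RK4 step at a time; state shown every 25 steps (Δt=0.25):
t=0.250: state=(1.344, 0.329)
t=0.500: state=(1.374, -0.064)
t=0.750: state=(1.324, -0.320)
t=1.000: state=(1.220, -0.509)
t=1.250: state=(1.069, -0.701)
t=1.500: state=(0.863, -0.970)
t=1.750: state=(0.568, -1.438)
t=2.000: state=(0.109, -2.330)
t=2.250: state=(-0.636, -3.599)
t=2.500: state=(-1.523, -2.913)
t=2.750: state=(-1.953, -0.700)
t=3.000: state=(-2.005, 0.101)
t=3.250: state=(-1.951, 0.284)
t=3.500: state=(-1.873, 0.340)
t=3.750: state=(-1.783, 0.375)
t=4.000: state=(-1.685, 0.411)
t=4.250: state=(-1.577, 0.457)
t=4.500: state=(-1.455, 0.518)
t=4.750: state=(-1.316, 0.605)
t=5.000: state=(-1.149, 0.739)
t=5.250: state=(-0.939, 0.962)
t=5.500: state=(-0.653, 1.370)
t=5.750: state=(-0.221, 2.175)
t=6.000: state=(0.482, 3.483)
t=6.250: state=(1.404, 3.322)
t=6.360: state=(1.713, 2.254)
compare at T: x=1.713, y=2.254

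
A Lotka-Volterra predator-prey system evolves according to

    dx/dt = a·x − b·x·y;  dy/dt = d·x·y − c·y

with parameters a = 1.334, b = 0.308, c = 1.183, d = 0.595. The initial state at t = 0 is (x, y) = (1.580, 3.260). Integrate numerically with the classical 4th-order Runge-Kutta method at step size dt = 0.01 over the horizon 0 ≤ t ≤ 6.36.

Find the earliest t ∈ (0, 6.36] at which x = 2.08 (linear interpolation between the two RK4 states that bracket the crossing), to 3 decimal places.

t=0.000: state=(1.580, 3.260)
step 1 (dt=0.01): k1=(0.521, -0.792), k2=(0.524, -0.786), k3=(0.524, -0.786), k4=(0.527, -0.780); state += dt/6·(k1+2k2+2k3+k4)
t=0.010: state=(1.585, 3.252)
t=0.020: state=(1.591, 3.244)
t=0.030: state=(1.596, 3.237)
continuing one RK4 step at a time; state shown every 25 steps (Δt=0.25):
t=0.250: state=(1.727, 3.100)
t=0.500: state=(1.906, 3.021)
t=0.710: state=(2.075, 3.022)
next step: t=0.720: state=(2.083, 3.023) — x has crossed 2.08
linear interpolation between t=0.710 (2.07500) and t=0.720 (2.08338) → t≈0.716

t = 0.716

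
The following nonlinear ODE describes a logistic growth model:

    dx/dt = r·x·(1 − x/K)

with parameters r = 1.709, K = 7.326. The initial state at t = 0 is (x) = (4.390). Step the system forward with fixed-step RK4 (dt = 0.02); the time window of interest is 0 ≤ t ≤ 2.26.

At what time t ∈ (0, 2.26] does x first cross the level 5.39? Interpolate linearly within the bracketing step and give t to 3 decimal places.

t=0.000: state=(4.390)
step 1 (dt=0.02): k1=(3.007), k2=(2.996), k3=(2.996), k4=(2.986); state += dt/6·(k1+2k2+2k3+k4)
t=0.020: state=(4.450)
t=0.040: state=(4.509)
t=0.060: state=(4.568)
continuing one RK4 step at a time; state shown every 5 steps (Δt=0.1):
t=0.100: state=(4.685)
t=0.200: state=(4.966)
t=0.300: state=(5.231)
t=0.360: state=(5.381)
next step: t=0.380: state=(5.429) — x has crossed 5.39
linear interpolation between t=0.360 (5.38087) and t=0.380 (5.42931) → t≈0.364

t = 0.364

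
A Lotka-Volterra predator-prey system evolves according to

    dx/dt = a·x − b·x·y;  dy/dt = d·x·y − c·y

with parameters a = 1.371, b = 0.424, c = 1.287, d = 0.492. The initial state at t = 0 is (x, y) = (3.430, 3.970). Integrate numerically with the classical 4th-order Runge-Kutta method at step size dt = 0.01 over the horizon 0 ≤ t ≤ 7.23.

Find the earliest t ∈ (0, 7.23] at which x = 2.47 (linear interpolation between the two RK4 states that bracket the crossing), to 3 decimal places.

t = 0.701

t=0.000: state=(3.430, 3.970)
step 1 (dt=0.01): k1=(-1.071, 1.590), k2=(-1.081, 1.583), k3=(-1.081, 1.583), k4=(-1.091, 1.575); state += dt/6·(k1+2k2+2k3+k4)
t=0.010: state=(3.419, 3.986)
t=0.020: state=(3.408, 4.002)
t=0.030: state=(3.397, 4.017)
continuing one RK4 step at a time; state shown every 25 steps (Δt=0.25):
t=0.250: state=(3.113, 4.307)
t=0.500: state=(2.748, 4.477)
t=0.700: state=(2.471, 4.474)
next step: t=0.710: state=(2.458, 4.470) — x has crossed 2.47
linear interpolation between t=0.700 (2.47128) and t=0.710 (2.45833) → t≈0.701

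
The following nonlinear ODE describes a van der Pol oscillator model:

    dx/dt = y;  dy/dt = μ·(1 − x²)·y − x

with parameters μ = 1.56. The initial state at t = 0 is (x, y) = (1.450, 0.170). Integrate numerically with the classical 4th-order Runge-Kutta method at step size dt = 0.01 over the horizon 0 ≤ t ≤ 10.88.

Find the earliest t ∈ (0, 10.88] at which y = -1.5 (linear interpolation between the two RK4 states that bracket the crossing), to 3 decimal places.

t=0.000: state=(1.450, 0.170)
step 1 (dt=0.01): k1=(0.170, -1.742), k2=(0.161, -1.729), k3=(0.161, -1.729), k4=(0.153, -1.715); state += dt/6·(k1+2k2+2k3+k4)
t=0.010: state=(1.452, 0.153)
t=0.020: state=(1.453, 0.136)
t=0.030: state=(1.454, 0.119)
continuing one RK4 step at a time; state shown every 50 steps (Δt=0.5):
t=0.500: state=(1.368, -0.420)
t=1.000: state=(1.063, -0.805)
t=1.490: state=(0.525, -1.498)
next step: t=1.500: state=(0.510, -1.520) — y has crossed -1.5
linear interpolation between t=1.490 (-1.49772) and t=1.500 (-1.52013) → t≈1.491

t = 1.491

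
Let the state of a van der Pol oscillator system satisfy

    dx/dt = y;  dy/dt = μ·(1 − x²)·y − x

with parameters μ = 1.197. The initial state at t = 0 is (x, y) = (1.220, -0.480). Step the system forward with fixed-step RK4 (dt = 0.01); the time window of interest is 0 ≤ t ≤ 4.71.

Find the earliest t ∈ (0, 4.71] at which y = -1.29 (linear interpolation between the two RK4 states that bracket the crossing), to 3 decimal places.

t = 0.736

t=0.000: state=(1.220, -0.480)
step 1 (dt=0.01): k1=(-0.480, -0.939), k2=(-0.485, -0.938), k3=(-0.485, -0.938), k4=(-0.489, -0.936); state += dt/6·(k1+2k2+2k3+k4)
t=0.010: state=(1.215, -0.489)
t=0.020: state=(1.210, -0.499)
t=0.030: state=(1.205, -0.508)
continuing one RK4 step at a time; state shown every 20 steps (Δt=0.2):
t=0.200: state=(1.105, -0.665)
t=0.400: state=(0.953, -0.860)
t=0.600: state=(0.759, -1.094)
t=0.730: state=(0.605, -1.281)
next step: t=0.740: state=(0.592, -1.297) — y has crossed -1.29
linear interpolation between t=0.730 (-1.28063) and t=0.740 (-1.29652) → t≈0.736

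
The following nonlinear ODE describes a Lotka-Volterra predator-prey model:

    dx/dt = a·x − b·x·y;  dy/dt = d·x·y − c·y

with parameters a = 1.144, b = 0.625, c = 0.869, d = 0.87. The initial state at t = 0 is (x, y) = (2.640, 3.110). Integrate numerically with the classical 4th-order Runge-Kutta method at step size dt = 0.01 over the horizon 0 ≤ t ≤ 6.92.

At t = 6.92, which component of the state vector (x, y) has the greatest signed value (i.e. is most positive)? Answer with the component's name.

t=0.000: state=(2.640, 3.110)
step 1 (dt=0.01): k1=(-2.111, 4.440), k2=(-2.139, 4.443), k3=(-2.139, 4.443), k4=(-2.167, 4.445); state += dt/6·(k1+2k2+2k3+k4)
t=0.010: state=(2.619, 3.154)
t=0.020: state=(2.597, 3.199)
t=0.030: state=(2.574, 3.243)
continuing one RK4 step at a time; state shown every 25 steps (Δt=0.25):
t=0.250: state=(1.987, 4.154)
t=0.500: state=(1.307, 4.772)
t=0.750: state=(0.817, 4.818)
t=1.000: state=(0.524, 4.473)
t=1.250: state=(0.361, 3.956)
t=1.500: state=(0.270, 3.406)
t=1.750: state=(0.220, 2.890)
t=2.000: state=(0.193, 2.432)
t=2.250: state=(0.182, 2.038)
t=2.500: state=(0.181, 1.706)
t=2.750: state=(0.188, 1.429)
t=3.000: state=(0.204, 1.200)
t=3.250: state=(0.229, 1.012)
t=3.500: state=(0.264, 0.859)
t=3.750: state=(0.310, 0.735)
t=4.000: state=(0.371, 0.637)
t=4.250: state=(0.449, 0.560)
t=4.500: state=(0.551, 0.502)
t=4.750: state=(0.680, 0.462)
t=5.000: state=(0.844, 0.438)
t=5.250: state=(1.049, 0.433)
t=5.500: state=(1.304, 0.450)
t=5.750: state=(1.613, 0.497)
t=6.000: state=(1.974, 0.590)
t=6.250: state=(2.367, 0.761)
t=6.500: state=(2.738, 1.068)
t=6.750: state=(2.968, 1.605)
t=6.920: state=(2.958, 2.150)
compare at T: x=2.958, y=2.150

largest component: x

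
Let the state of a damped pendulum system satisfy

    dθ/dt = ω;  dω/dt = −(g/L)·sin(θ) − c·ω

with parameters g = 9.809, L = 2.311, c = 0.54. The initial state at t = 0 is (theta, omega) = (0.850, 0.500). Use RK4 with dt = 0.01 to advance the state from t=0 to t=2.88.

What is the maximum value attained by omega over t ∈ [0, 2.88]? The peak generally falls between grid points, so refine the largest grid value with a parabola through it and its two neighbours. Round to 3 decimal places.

t=0.000: state=(0.850, 0.500)
step 1 (dt=0.01): k1=(0.500, -3.459), k2=(0.483, -3.456), k3=(0.483, -3.456), k4=(0.465, -3.454); state += dt/6·(k1+2k2+2k3+k4)
t=0.010: state=(0.855, 0.465)
t=0.020: state=(0.859, 0.431)
t=0.030: state=(0.863, 0.396)
continuing one RK4 step at a time; state shown every 10 steps (Δt=0.1):
t=0.100: state=(0.883, 0.158)
t=0.200: state=(0.882, -0.170)
t=0.300: state=(0.850, -0.476)
t=0.400: state=(0.788, -0.754)
t=0.500: state=(0.700, -0.994)
t=0.600: state=(0.590, -1.191)
t=0.700: state=(0.464, -1.336)
t=0.800: state=(0.325, -1.424)
t=0.900: state=(0.181, -1.453)
t=1.000: state=(0.037, -1.421)
t=1.100: state=(-0.102, -1.332)
t=1.200: state=(-0.228, -1.194)
t=1.300: state=(-0.339, -1.014)
t=1.400: state=(-0.430, -0.805)
t=1.500: state=(-0.499, -0.577)
t=1.600: state=(-0.545, -0.340)
t=1.700: state=(-0.567, -0.103)
t=1.800: state=(-0.566, 0.125)
t=1.900: state=(-0.543, 0.336)
t=2.000: state=(-0.500, 0.525)
t=2.100: state=(-0.439, 0.685)
t=2.200: state=(-0.364, 0.810)
t=2.300: state=(-0.278, 0.898)
t=2.400: state=(-0.186, 0.946)
t=2.500: state=(-0.090, 0.953)
t=2.600: state=(0.004, 0.920)
t=2.700: state=(0.093, 0.852)
t=2.800: state=(0.173, 0.752)
t=2.880: state=(0.229, 0.653)
largest grid value and its neighbours: omega(2.460)=0.95478, omega(2.470)=0.95486, omega(2.480)=0.95454
parabola through these three points peaks at t≈2.467 with omega≈0.95488

max omega = 0.955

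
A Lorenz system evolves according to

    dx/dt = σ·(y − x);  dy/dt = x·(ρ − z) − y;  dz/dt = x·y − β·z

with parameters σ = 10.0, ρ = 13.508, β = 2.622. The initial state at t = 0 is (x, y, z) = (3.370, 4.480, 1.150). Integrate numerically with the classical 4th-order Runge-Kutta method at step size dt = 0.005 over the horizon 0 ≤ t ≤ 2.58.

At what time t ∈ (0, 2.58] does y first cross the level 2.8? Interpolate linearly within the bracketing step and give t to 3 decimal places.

t=0.000: state=(3.370, 4.480, 1.150)
step 1 (dt=0.005): k1=(11.100, 37.166, 12.082), k2=(11.752, 37.314, 12.443), k3=(11.739, 37.330, 12.449), k4=(12.380, 37.492, 12.822); state += dt/6·(k1+2k2+2k3+k4)
t=0.005: state=(3.429, 4.667, 1.212)
t=0.010: state=(3.494, 4.855, 1.278)
t=0.015: state=(3.565, 5.045, 1.348)
continuing one RK4 step at a time; state shown every 20 steps (Δt=0.1):
t=0.100: state=(5.567, 8.699, 3.476)
t=0.200: state=(9.163, 12.708, 9.955)
t=0.300: state=(10.956, 10.178, 18.830)
t=0.400: state=(7.745, 3.072, 20.002)
t=0.405: state=(7.510, 2.813, 19.853)
next step: t=0.410: state=(7.275, 2.568, 19.693) — y has crossed 2.8
linear interpolation between t=0.405 (2.81268) and t=0.410 (2.56760) → t≈0.405

t = 0.405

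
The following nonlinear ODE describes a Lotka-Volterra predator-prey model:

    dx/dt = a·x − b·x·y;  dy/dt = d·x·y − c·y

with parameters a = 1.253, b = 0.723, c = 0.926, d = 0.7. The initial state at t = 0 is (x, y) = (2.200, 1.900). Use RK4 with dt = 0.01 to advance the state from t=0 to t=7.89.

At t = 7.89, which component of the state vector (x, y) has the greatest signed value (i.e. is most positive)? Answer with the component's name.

largest component: y

t=0.000: state=(2.200, 1.900)
step 1 (dt=0.01): k1=(-0.266, 1.167), k2=(-0.275, 1.168), k3=(-0.275, 1.168), k4=(-0.284, 1.170); state += dt/6·(k1+2k2+2k3+k4)
t=0.010: state=(2.197, 1.912)
t=0.020: state=(2.194, 1.923)
t=0.030: state=(2.191, 1.935)
continuing one RK4 step at a time; state shown every 50 steps (Δt=0.5):
t=0.500: state=(1.865, 2.462)
t=1.000: state=(1.350, 2.718)
t=1.500: state=(0.964, 2.550)
t=2.000: state=(0.768, 2.163)
t=2.500: state=(0.708, 1.756)
t=3.000: state=(0.748, 1.423)
t=3.500: state=(0.876, 1.187)
t=4.000: state=(1.097, 1.052)
t=4.500: state=(1.415, 1.025)
t=5.000: state=(1.802, 1.131)
t=5.500: state=(2.138, 1.425)
t=6.000: state=(2.191, 1.936)
t=6.500: state=(1.834, 2.490)
t=7.000: state=(1.320, 2.719)
t=7.500: state=(0.947, 2.530)
t=7.890: state=(0.788, 2.229)
compare at T: x=0.788, y=2.229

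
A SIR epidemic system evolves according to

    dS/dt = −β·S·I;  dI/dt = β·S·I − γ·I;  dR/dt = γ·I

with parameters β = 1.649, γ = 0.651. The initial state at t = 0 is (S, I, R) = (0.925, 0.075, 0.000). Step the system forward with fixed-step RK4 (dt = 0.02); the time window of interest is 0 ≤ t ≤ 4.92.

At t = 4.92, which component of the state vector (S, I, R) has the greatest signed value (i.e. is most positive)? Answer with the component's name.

largest component: R

t=0.000: state=(0.925, 0.075, 0.000)
step 1 (dt=0.02): k1=(-0.114, 0.066, 0.049), k2=(-0.115, 0.066, 0.049), k3=(-0.115, 0.066, 0.049), k4=(-0.116, 0.066, 0.050); state += dt/6·(k1+2k2+2k3+k4)
t=0.020: state=(0.923, 0.076, 0.001)
t=0.040: state=(0.920, 0.078, 0.002)
t=0.060: state=(0.918, 0.079, 0.003)
continuing one RK4 step at a time; state shown every 10 steps (Δt=0.2):
t=0.200: state=(0.900, 0.089, 0.011)
t=0.400: state=(0.872, 0.105, 0.023)
t=0.600: state=(0.840, 0.122, 0.038)
t=0.800: state=(0.805, 0.140, 0.055)
t=1.000: state=(0.766, 0.160, 0.075)
t=1.200: state=(0.724, 0.179, 0.097)
t=1.400: state=(0.680, 0.198, 0.121)
t=1.600: state=(0.635, 0.216, 0.148)
t=1.800: state=(0.590, 0.232, 0.177)
t=2.000: state=(0.545, 0.246, 0.209)
t=2.200: state=(0.502, 0.257, 0.241)
t=2.400: state=(0.461, 0.264, 0.275)
t=2.600: state=(0.422, 0.268, 0.310)
t=2.800: state=(0.386, 0.269, 0.345)
t=3.000: state=(0.353, 0.267, 0.380)
t=3.200: state=(0.324, 0.262, 0.414)
t=3.400: state=(0.297, 0.255, 0.448)
t=3.600: state=(0.274, 0.246, 0.481)
t=3.800: state=(0.253, 0.235, 0.512)
t=4.000: state=(0.234, 0.224, 0.542)
t=4.200: state=(0.218, 0.212, 0.570)
t=4.400: state=(0.204, 0.199, 0.597)
t=4.600: state=(0.191, 0.187, 0.622)
t=4.800: state=(0.180, 0.174, 0.645)
t=4.920: state=(0.174, 0.167, 0.659)
compare at T: S=0.174, I=0.167, R=0.659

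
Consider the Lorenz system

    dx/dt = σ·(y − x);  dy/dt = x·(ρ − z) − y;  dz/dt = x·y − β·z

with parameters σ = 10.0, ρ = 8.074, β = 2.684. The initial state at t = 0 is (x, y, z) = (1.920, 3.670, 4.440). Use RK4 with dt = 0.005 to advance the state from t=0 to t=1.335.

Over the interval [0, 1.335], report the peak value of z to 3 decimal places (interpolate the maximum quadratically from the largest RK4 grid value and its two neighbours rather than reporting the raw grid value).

t=0.000: state=(1.920, 3.670, 4.440)
step 1 (dt=0.005): k1=(17.500, 3.307, -4.871), k2=(17.145, 3.482, -4.661), k3=(17.158, 3.477, -4.665), k4=(16.816, 3.648, -4.458); state += dt/6·(k1+2k2+2k3+k4)
t=0.005: state=(2.006, 3.687, 4.417)
t=0.010: state=(2.088, 3.706, 4.395)
t=0.015: state=(2.168, 3.727, 4.376)
continuing one RK4 step at a time; state shown every 10 steps (Δt=0.05):
t=0.050: state=(2.655, 3.911, 4.293)
t=0.100: state=(3.222, 4.264, 4.319)
t=0.150: state=(3.719, 4.679, 4.506)
t=0.200: state=(4.189, 5.108, 4.849)
t=0.250: state=(4.636, 5.502, 5.339)
t=0.300: state=(5.046, 5.808, 5.955)
t=0.350: state=(5.386, 5.975, 6.652)
t=0.400: state=(5.622, 5.968, 7.362)
t=0.450: state=(5.724, 5.782, 8.004)
t=0.500: state=(5.679, 5.446, 8.502)
t=0.550: state=(5.498, 5.017, 8.804)
t=0.600: state=(5.212, 4.565, 8.899)
t=0.650: state=(4.866, 4.147, 8.807)
t=0.700: state=(4.507, 3.802, 8.569)
t=0.750: state=(4.172, 3.546, 8.236)
t=0.800: state=(3.887, 3.378, 7.852)
t=0.850: state=(3.666, 3.291, 7.453)
t=0.900: state=(3.512, 3.273, 7.066)
t=0.950: state=(3.425, 3.314, 6.711)
t=1.000: state=(3.400, 3.406, 6.404)
t=1.050: state=(3.429, 3.539, 6.153)
t=1.100: state=(3.507, 3.708, 5.968)
t=1.150: state=(3.627, 3.904, 5.854)
t=1.200: state=(3.782, 4.120, 5.814)
t=1.250: state=(3.962, 4.343, 5.851)
t=1.300: state=(4.159, 4.561, 5.964)
t=1.335: state=(4.300, 4.703, 6.084)
largest grid value and its neighbours: z(0.595)=8.89835, z(0.600)=8.89884, z(0.605)=8.89744
parabola through these three points peaks at t≈0.599 with z≈8.89889

max z = 8.899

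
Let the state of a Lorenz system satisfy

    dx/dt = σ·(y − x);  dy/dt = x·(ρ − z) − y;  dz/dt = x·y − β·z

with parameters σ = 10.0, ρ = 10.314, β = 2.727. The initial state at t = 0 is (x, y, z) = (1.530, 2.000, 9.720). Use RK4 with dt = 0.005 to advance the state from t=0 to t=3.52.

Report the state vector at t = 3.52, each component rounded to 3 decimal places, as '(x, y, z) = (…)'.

t=0.000: state=(1.530, 2.000, 9.720)
step 1 (dt=0.005): k1=(4.700, -1.091, -23.446), k2=(4.555, -0.991, -23.267), k3=(4.561, -0.992, -23.269), k4=(4.422, -0.892, -23.091); state += dt/6·(k1+2k2+2k3+k4)
t=0.005: state=(1.553, 1.995, 9.604)
t=0.010: state=(1.574, 1.991, 9.489)
t=0.015: state=(1.595, 1.988, 9.376)
continuing one RK4 step at a time; state shown every 40 steps (Δt=0.2):
t=0.200: state=(2.140, 2.529, 6.262)
t=0.400: state=(3.490, 4.494, 5.150)
t=0.600: state=(5.987, 7.255, 7.564)
t=0.800: state=(6.883, 6.228, 11.909)
t=1.000: state=(4.579, 3.479, 10.952)
t=1.200: state=(3.433, 3.367, 8.245)
t=1.400: state=(4.044, 4.658, 7.037)
t=1.600: state=(5.537, 6.260, 8.280)
t=1.800: state=(6.138, 5.895, 10.644)
t=2.000: state=(4.986, 4.326, 10.478)
t=2.200: state=(4.171, 4.065, 8.862)
t=2.400: state=(4.489, 4.862, 8.063)
t=2.600: state=(5.356, 5.746, 8.807)
t=2.800: state=(5.653, 5.517, 10.060)
t=3.000: state=(5.036, 4.672, 9.994)
t=3.200: state=(4.563, 4.494, 9.076)
t=3.400: state=(4.751, 4.973, 8.624)
t=3.520: state=(5.052, 5.310, 8.808)

(x, y, z) = (5.052, 5.310, 8.808)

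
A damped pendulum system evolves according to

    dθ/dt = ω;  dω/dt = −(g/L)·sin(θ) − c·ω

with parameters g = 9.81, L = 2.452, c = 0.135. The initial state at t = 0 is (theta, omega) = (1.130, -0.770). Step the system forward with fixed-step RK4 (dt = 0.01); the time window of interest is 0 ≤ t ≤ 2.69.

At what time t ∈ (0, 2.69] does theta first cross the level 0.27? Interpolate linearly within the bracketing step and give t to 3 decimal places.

t = 0.548

t=0.000: state=(1.130, -0.770)
step 1 (dt=0.01): k1=(-0.770, -3.514), k2=(-0.788, -3.505), k3=(-0.788, -3.505), k4=(-0.805, -3.496); state += dt/6·(k1+2k2+2k3+k4)
t=0.010: state=(1.122, -0.805)
t=0.020: state=(1.114, -0.840)
t=0.030: state=(1.105, -0.875)
continuing one RK4 step at a time; state shown every 10 steps (Δt=0.1):
t=0.100: state=(1.036, -1.111)
t=0.200: state=(0.909, -1.425)
t=0.300: state=(0.752, -1.699)
t=0.400: state=(0.571, -1.921)
t=0.500: state=(0.370, -2.075)
t=0.540: state=(0.286, -2.115)
next step: t=0.550: state=(0.265, -2.124) — theta has crossed 0.27
linear interpolation between t=0.540 (0.28633) and t=0.550 (0.26513) → t≈0.548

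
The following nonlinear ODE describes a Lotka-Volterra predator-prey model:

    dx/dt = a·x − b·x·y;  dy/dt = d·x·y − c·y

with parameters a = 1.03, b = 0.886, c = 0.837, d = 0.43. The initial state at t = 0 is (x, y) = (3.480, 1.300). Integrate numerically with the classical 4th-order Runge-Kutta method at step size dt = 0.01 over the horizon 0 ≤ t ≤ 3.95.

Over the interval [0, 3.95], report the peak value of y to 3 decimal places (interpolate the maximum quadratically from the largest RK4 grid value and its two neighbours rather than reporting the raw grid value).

max y = 1.991

t=0.000: state=(3.480, 1.300)
step 1 (dt=0.01): k1=(-0.424, 0.857), k2=(-0.437, 0.859), k3=(-0.437, 0.859), k4=(-0.450, 0.860); state += dt/6·(k1+2k2+2k3+k4)
t=0.010: state=(3.476, 1.309)
t=0.020: state=(3.471, 1.317)
t=0.030: state=(3.466, 1.326)
continuing one RK4 step at a time; state shown every 20 steps (Δt=0.2):
t=0.200: state=(3.344, 1.476)
t=0.400: state=(3.115, 1.649)
t=0.600: state=(2.818, 1.801)
t=0.800: state=(2.490, 1.914)
t=1.000: state=(2.166, 1.977)
t=1.200: state=(1.871, 1.989)
t=1.400: state=(1.620, 1.954)
t=1.600: state=(1.416, 1.883)
t=1.800: state=(1.257, 1.786)
t=2.000: state=(1.137, 1.674)
t=2.200: state=(1.049, 1.556)
t=2.400: state=(0.989, 1.436)
t=2.600: state=(0.952, 1.320)
t=2.800: state=(0.935, 1.211)
t=3.000: state=(0.935, 1.110)
t=3.200: state=(0.952, 1.018)
t=3.400: state=(0.984, 0.936)
t=3.600: state=(1.031, 0.863)
t=3.800: state=(1.093, 0.800)
t=3.950: state=(1.151, 0.758)
largest grid value and its neighbours: y(1.140)=1.99082, y(1.150)=1.99084, y(1.160)=1.99073
parabola through these three points peaks at t≈1.146 with y≈1.99085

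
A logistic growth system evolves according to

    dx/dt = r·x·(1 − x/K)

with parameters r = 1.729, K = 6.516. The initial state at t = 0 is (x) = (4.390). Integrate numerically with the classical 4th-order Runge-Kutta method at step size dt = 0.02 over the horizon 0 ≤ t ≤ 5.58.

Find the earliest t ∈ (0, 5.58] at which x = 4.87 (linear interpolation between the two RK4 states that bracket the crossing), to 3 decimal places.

t=0.000: state=(4.390)
step 1 (dt=0.02): k1=(2.477), k2=(2.461), k3=(2.462), k4=(2.446); state += dt/6·(k1+2k2+2k3+k4)
t=0.020: state=(4.439)
t=0.040: state=(4.488)
t=0.060: state=(4.536)
continuing one RK4 step at a time; state shown every 10 steps (Δt=0.2):
t=0.200: state=(4.853)
next step: t=0.220: state=(4.895) — x has crossed 4.87
linear interpolation between t=0.200 (4.85289) and t=0.220 (4.89536) → t≈0.208

t = 0.208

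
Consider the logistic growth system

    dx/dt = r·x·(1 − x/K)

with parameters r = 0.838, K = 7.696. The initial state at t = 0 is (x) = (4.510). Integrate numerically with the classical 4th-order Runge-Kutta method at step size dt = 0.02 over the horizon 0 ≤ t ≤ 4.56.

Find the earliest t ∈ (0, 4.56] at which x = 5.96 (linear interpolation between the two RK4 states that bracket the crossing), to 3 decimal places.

t=0.000: state=(4.510)
step 1 (dt=0.02): k1=(1.565), k2=(1.562), k3=(1.562), k4=(1.560); state += dt/6·(k1+2k2+2k3+k4)
t=0.020: state=(4.541)
t=0.040: state=(4.572)
t=0.060: state=(4.603)
continuing one RK4 step at a time; state shown every 10 steps (Δt=0.2):
t=0.200: state=(4.818)
t=0.400: state=(5.113)
t=0.600: state=(5.392)
t=0.800: state=(5.653)
t=1.000: state=(5.895)
t=1.040: state=(5.941)
next step: t=1.060: state=(5.963) — x has crossed 5.96
linear interpolation between t=1.040 (5.94052) and t=1.060 (5.96312) → t≈1.057

t = 1.057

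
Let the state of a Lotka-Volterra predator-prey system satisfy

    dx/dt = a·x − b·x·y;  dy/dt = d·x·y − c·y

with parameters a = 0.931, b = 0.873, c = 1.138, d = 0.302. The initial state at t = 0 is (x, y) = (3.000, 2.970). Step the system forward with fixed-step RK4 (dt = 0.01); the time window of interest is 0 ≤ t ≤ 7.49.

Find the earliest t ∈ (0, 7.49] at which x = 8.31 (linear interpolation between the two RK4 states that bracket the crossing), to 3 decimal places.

t=0.000: state=(3.000, 2.970)
step 1 (dt=0.01): k1=(-4.985, -0.689), k2=(-4.935, -0.711), k3=(-4.935, -0.710), k4=(-4.885, -0.732); state += dt/6·(k1+2k2+2k3+k4)
t=0.010: state=(2.951, 2.963)
t=0.020: state=(2.902, 2.955)
t=0.030: state=(2.855, 2.947)
continuing one RK4 step at a time; state shown every 25 steps (Δt=0.25):
t=0.250: state=(2.034, 2.693)
t=0.500: state=(1.486, 2.310)
t=0.750: state=(1.183, 1.920)
t=1.000: state=(1.021, 1.569)
t=1.250: state=(0.946, 1.271)
t=1.500: state=(0.930, 1.026)
t=1.750: state=(0.960, 0.829)
t=2.000: state=(1.029, 0.672)
t=2.250: state=(1.137, 0.549)
t=2.500: state=(1.287, 0.452)
t=2.750: state=(1.484, 0.378)
t=3.000: state=(1.736, 0.321)
t=3.250: state=(2.053, 0.278)
t=3.500: state=(2.447, 0.248)
t=3.750: state=(2.933, 0.228)
t=4.000: state=(3.526, 0.219)
t=4.250: state=(4.242, 0.221)
t=4.500: state=(5.094, 0.236)
t=4.750: state=(6.086, 0.271)
t=5.000: state=(7.193, 0.336)
t=5.240: state=(8.293, 0.449)
next step: t=5.250: state=(8.338, 0.455) — x has crossed 8.31
linear interpolation between t=5.240 (8.29349) and t=5.250 (8.33811) → t≈5.244

t = 5.244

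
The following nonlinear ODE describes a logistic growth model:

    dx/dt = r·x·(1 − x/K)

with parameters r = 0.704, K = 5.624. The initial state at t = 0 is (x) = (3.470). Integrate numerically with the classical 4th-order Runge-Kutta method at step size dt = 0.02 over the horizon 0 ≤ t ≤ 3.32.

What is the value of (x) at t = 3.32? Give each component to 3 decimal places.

t=0.000: state=(3.470)
step 1 (dt=0.02): k1=(0.936), k2=(0.934), k3=(0.934), k4=(0.933); state += dt/6·(k1+2k2+2k3+k4)
t=0.020: state=(3.489)
t=0.040: state=(3.507)
t=0.060: state=(3.526)
continuing one RK4 step at a time; state shown every 10 steps (Δt=0.2):
t=0.200: state=(3.654)
t=0.400: state=(3.830)
t=0.600: state=(3.997)
t=0.800: state=(4.155)
t=1.000: state=(4.303)
t=1.200: state=(4.440)
t=1.400: state=(4.566)
t=1.600: state=(4.682)
t=1.800: state=(4.787)
t=2.000: state=(4.883)
t=2.200: state=(4.969)
t=2.400: state=(5.046)
t=2.600: state=(5.115)
t=2.800: state=(5.176)
t=3.000: state=(5.231)
t=3.200: state=(5.280)
t=3.320: state=(5.306)

(x) = (5.306)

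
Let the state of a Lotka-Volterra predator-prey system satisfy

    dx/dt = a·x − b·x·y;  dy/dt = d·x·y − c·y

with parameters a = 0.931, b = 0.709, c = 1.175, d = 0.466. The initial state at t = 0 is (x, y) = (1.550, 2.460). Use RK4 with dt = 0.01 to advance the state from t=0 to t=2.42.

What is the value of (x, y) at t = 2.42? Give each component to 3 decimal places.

t=0.000: state=(1.550, 2.460)
step 1 (dt=0.01): k1=(-1.260, -1.114), k2=(-1.249, -1.118), k3=(-1.249, -1.118), k4=(-1.238, -1.123); state += dt/6·(k1+2k2+2k3+k4)
t=0.010: state=(1.538, 2.449)
t=0.020: state=(1.525, 2.438)
t=0.030: state=(1.513, 2.426)
continuing one RK4 step at a time; state shown every 10 steps (Δt=0.1):
t=0.100: state=(1.435, 2.345)
t=0.200: state=(1.339, 2.224)
t=0.300: state=(1.261, 2.101)
t=0.400: state=(1.198, 1.978)
t=0.500: state=(1.148, 1.857)
t=0.600: state=(1.109, 1.740)
t=0.700: state=(1.080, 1.628)
t=0.800: state=(1.060, 1.522)
t=0.900: state=(1.048, 1.421)
t=1.000: state=(1.044, 1.327)
t=1.100: state=(1.046, 1.238)
t=1.200: state=(1.055, 1.156)
t=1.300: state=(1.070, 1.080)
t=1.400: state=(1.090, 1.010)
t=1.500: state=(1.116, 0.945)
t=1.600: state=(1.148, 0.886)
t=1.700: state=(1.186, 0.832)
t=1.800: state=(1.229, 0.783)
t=1.900: state=(1.278, 0.738)
t=2.000: state=(1.334, 0.697)
t=2.100: state=(1.395, 0.660)
t=2.200: state=(1.463, 0.628)
t=2.300: state=(1.537, 0.598)
t=2.400: state=(1.619, 0.573)
t=2.420: state=(1.636, 0.568)

(x, y) = (1.636, 0.568)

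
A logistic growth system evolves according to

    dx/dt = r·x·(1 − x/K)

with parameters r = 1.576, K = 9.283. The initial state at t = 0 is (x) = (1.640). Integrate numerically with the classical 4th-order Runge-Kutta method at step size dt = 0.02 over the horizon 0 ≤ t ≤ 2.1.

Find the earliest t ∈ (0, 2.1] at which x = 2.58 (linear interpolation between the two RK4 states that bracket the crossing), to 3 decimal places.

t = 0.371

t=0.000: state=(1.640)
step 1 (dt=0.02): k1=(2.128), k2=(2.150), k3=(2.150), k4=(2.172); state += dt/6·(k1+2k2+2k3+k4)
t=0.020: state=(1.683)
t=0.040: state=(1.727)
t=0.060: state=(1.772)
continuing one RK4 step at a time; state shown every 5 steps (Δt=0.1):
t=0.100: state=(1.864)
t=0.200: state=(2.110)
t=0.300: state=(2.377)
t=0.360: state=(2.549)
next step: t=0.380: state=(2.607) — x has crossed 2.58
linear interpolation between t=0.360 (2.54851) and t=0.380 (2.60720) → t≈0.371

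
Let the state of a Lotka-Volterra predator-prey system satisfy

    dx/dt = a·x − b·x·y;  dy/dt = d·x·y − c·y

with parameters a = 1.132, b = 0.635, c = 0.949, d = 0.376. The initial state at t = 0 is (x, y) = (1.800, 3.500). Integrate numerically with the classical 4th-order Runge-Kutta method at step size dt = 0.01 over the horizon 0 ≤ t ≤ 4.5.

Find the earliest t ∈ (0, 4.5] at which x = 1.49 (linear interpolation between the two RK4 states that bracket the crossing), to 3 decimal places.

t=0.000: state=(1.800, 3.500)
step 1 (dt=0.01): k1=(-1.963, -0.953), k2=(-1.947, -0.964), k3=(-1.947, -0.964), k4=(-1.931, -0.976); state += dt/6·(k1+2k2+2k3+k4)
t=0.010: state=(1.781, 3.490)
t=0.020: state=(1.761, 3.480)
t=0.030: state=(1.743, 3.470)
t=0.180: state=(1.496, 3.297)
next step: t=0.190: state=(1.481, 3.284) — x has crossed 1.49
linear interpolation between t=0.180 (1.49565) and t=0.190 (1.48140) → t≈0.184

t = 0.184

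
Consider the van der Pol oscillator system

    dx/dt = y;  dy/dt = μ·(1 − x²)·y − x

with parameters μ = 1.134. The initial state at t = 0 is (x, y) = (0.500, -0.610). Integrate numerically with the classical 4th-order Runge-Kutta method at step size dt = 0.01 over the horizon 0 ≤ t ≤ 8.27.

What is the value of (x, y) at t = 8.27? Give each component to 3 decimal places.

t=0.000: state=(0.500, -0.610)
step 1 (dt=0.01): k1=(-0.610, -1.019), k2=(-0.615, -1.022), k3=(-0.615, -1.022), k4=(-0.620, -1.026); state += dt/6·(k1+2k2+2k3+k4)
t=0.010: state=(0.494, -0.620)
t=0.020: state=(0.488, -0.631)
t=0.030: state=(0.481, -0.641)
continuing one RK4 step at a time; state shown every 50 steps (Δt=0.5):
t=0.500: state=(0.051, -1.223)
t=1.000: state=(-0.729, -1.804)
t=1.500: state=(-1.495, -0.981)
t=2.000: state=(-1.672, 0.137)
t=2.500: state=(-1.473, 0.600)
t=3.000: state=(-1.087, 0.962)
t=3.500: state=(-0.462, 1.623)
t=4.000: state=(0.628, 2.711)
t=4.500: state=(1.789, 1.322)
t=5.000: state=(1.981, -0.210)
t=5.500: state=(1.773, -0.557)
t=6.000: state=(1.443, -0.769)
t=6.500: state=(0.980, -1.127)
t=7.000: state=(0.241, -1.937)
t=7.500: state=(-1.005, -2.790)
t=8.000: state=(-1.940, -0.691)
t=8.270: state=(-2.009, 0.073)

(x, y) = (-2.009, 0.073)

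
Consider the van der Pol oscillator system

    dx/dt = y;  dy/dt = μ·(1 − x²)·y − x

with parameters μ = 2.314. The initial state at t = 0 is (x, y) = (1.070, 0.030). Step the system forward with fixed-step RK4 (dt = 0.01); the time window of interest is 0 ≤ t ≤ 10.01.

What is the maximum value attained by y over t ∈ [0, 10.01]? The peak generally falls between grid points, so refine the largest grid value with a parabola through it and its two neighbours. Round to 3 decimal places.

max y = 4.203

t=0.000: state=(1.070, 0.030)
step 1 (dt=0.01): k1=(0.030, -1.080), k2=(0.025, -1.078), k3=(0.025, -1.078), k4=(0.019, -1.077); state += dt/6·(k1+2k2+2k3+k4)
t=0.010: state=(1.070, 0.019)
t=0.020: state=(1.070, 0.008)
t=0.030: state=(1.070, -0.002)
continuing one RK4 step at a time; state shown every 50 steps (Δt=0.5):
t=0.500: state=(0.956, -0.480)
t=1.000: state=(0.550, -1.266)
t=1.500: state=(-0.603, -3.676)
t=2.000: state=(-1.939, -0.597)
t=2.500: state=(-1.921, 0.268)
t=3.000: state=(-1.767, 0.337)
t=3.500: state=(-1.583, 0.405)
t=4.000: state=(-1.354, 0.526)
t=4.500: state=(-1.032, 0.807)
t=5.000: state=(-0.442, 1.778)
t=5.500: state=(1.116, 4.136)
t=6.000: state=(2.021, 0.054)
t=6.500: state=(1.924, -0.287)
t=7.000: state=(1.767, -0.338)
t=7.500: state=(1.583, -0.405)
t=8.000: state=(1.353, -0.526)
t=8.500: state=(1.031, -0.808)
t=9.000: state=(0.440, -1.782)
t=9.500: state=(-1.120, -4.132)
t=10.000: state=(-2.021, -0.052)
t=10.010: state=(-2.021, -0.029)
largest grid value and its neighbours: y(5.450)=4.19888, y(5.460)=4.20320, y(5.470)=4.19935
parabola through these three points peaks at t≈5.460 with y≈4.20320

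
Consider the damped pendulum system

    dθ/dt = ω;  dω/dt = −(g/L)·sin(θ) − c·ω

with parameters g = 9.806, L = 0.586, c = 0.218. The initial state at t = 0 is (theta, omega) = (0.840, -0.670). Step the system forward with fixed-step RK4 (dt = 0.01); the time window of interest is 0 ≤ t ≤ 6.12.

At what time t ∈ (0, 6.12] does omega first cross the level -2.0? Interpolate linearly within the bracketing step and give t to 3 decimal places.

t = 0.117

t=0.000: state=(0.840, -0.670)
step 1 (dt=0.01): k1=(-0.670, -12.315), k2=(-0.732, -12.264), k3=(-0.731, -12.260), k4=(-0.793, -12.206); state += dt/6·(k1+2k2+2k3+k4)
t=0.010: state=(0.833, -0.793)
t=0.020: state=(0.824, -0.914)
t=0.030: state=(0.814, -1.034)
t=0.110: state=(0.695, -1.931)
next step: t=0.120: state=(0.675, -2.032) — omega has crossed -2.0
linear interpolation between t=0.110 (-1.93053) and t=0.120 (-2.03209) → t≈0.117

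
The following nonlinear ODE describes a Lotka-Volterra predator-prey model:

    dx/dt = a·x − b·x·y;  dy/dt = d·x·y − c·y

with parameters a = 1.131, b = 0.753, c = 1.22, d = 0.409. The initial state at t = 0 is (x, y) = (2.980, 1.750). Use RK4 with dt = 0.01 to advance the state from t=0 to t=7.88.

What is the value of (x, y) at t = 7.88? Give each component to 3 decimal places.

t=0.000: state=(2.980, 1.750)
step 1 (dt=0.01): k1=(-0.557, -0.002), k2=(-0.556, -0.004), k3=(-0.556, -0.004), k4=(-0.555, -0.006); state += dt/6·(k1+2k2+2k3+k4)
t=0.010: state=(2.974, 1.750)
t=0.020: state=(2.969, 1.750)
t=0.030: state=(2.963, 1.750)
continuing one RK4 step at a time; state shown every 50 steps (Δt=0.5):
t=0.500: state=(2.731, 1.703)
t=1.000: state=(2.583, 1.590)
t=1.500: state=(2.562, 1.459)
t=2.000: state=(2.661, 1.349)
t=2.500: state=(2.857, 1.287)
t=3.000: state=(3.104, 1.286)
t=3.500: state=(3.333, 1.351)
t=4.000: state=(3.452, 1.473)
t=4.500: state=(3.396, 1.617)
t=5.000: state=(3.180, 1.725)
t=5.500: state=(2.903, 1.746)
t=6.000: state=(2.677, 1.676)
t=6.500: state=(2.564, 1.553)
t=7.000: state=(2.578, 1.424)
t=7.500: state=(2.708, 1.326)
t=7.880: state=(2.866, 1.286)

(x, y) = (2.866, 1.286)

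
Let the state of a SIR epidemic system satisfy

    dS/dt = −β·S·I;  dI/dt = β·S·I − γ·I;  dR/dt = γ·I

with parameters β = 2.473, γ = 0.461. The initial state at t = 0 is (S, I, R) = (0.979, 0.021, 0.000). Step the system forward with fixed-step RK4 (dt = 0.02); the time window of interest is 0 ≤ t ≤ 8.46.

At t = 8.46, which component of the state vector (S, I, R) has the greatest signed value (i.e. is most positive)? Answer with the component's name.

t=0.000: state=(0.979, 0.021, 0.000)
step 1 (dt=0.02): k1=(-0.051, 0.041, 0.010), k2=(-0.052, 0.042, 0.010), k3=(-0.052, 0.042, 0.010), k4=(-0.053, 0.043, 0.010); state += dt/6·(k1+2k2+2k3+k4)
t=0.020: state=(0.978, 0.022, 0.000)
t=0.040: state=(0.977, 0.023, 0.000)
t=0.060: state=(0.976, 0.024, 0.001)
continuing one RK4 step at a time; state shown every 25 steps (Δt=0.5):
t=0.500: state=(0.937, 0.055, 0.008)
t=1.000: state=(0.840, 0.131, 0.029)
t=1.500: state=(0.660, 0.266, 0.073)
t=2.000: state=(0.432, 0.415, 0.153)
t=2.500: state=(0.243, 0.497, 0.259)
t=3.000: state=(0.131, 0.494, 0.375)
t=3.500: state=(0.073, 0.443, 0.484)
t=4.000: state=(0.044, 0.378, 0.578)
t=4.500: state=(0.029, 0.313, 0.658)
t=5.000: state=(0.020, 0.256, 0.723)
t=5.500: state=(0.015, 0.208, 0.777)
t=6.000: state=(0.012, 0.168, 0.820)
t=6.500: state=(0.010, 0.135, 0.855)
t=7.000: state=(0.009, 0.109, 0.883)
t=7.500: state=(0.008, 0.087, 0.905)
t=8.000: state=(0.007, 0.070, 0.923)
t=8.460: state=(0.006, 0.057, 0.937)
compare at T: S=0.006, I=0.057, R=0.937

largest component: R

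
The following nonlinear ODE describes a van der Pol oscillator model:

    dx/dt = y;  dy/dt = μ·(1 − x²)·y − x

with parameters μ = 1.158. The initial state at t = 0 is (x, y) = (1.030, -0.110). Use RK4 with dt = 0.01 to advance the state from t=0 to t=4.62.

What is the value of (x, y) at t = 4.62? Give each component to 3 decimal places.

t=0.000: state=(1.030, -0.110)
step 1 (dt=0.01): k1=(-0.110, -1.022), k2=(-0.115, -1.021), k3=(-0.115, -1.021), k4=(-0.120, -1.021); state += dt/6·(k1+2k2+2k3+k4)
t=0.010: state=(1.029, -0.120)
t=0.020: state=(1.028, -0.130)
t=0.030: state=(1.026, -0.141)
continuing one RK4 step at a time; state shown every 20 steps (Δt=0.2):
t=0.200: state=(0.988, -0.312)
t=0.400: state=(0.906, -0.511)
t=0.600: state=(0.783, -0.722)
t=0.800: state=(0.615, -0.961)
t=1.000: state=(0.395, -1.252)
t=1.200: state=(0.109, -1.611)
t=1.400: state=(-0.253, -2.010)
t=1.600: state=(-0.688, -2.302)
t=1.800: state=(-1.146, -2.193)
t=2.000: state=(-1.529, -1.568)
t=2.200: state=(-1.762, -0.774)
t=2.400: state=(-1.853, -0.173)
t=2.600: state=(-1.848, 0.185)
t=2.800: state=(-1.789, 0.391)
t=3.000: state=(-1.696, 0.523)
t=3.200: state=(-1.581, 0.626)
t=3.400: state=(-1.446, 0.727)
t=3.600: state=(-1.290, 0.842)
t=3.800: state=(-1.107, 0.990)
t=4.000: state=(-0.890, 1.190)
t=4.200: state=(-0.626, 1.471)
t=4.400: state=(-0.295, 1.863)
t=4.600: state=(0.126, 2.358)
t=4.620: state=(0.174, 2.409)

(x, y) = (0.174, 2.409)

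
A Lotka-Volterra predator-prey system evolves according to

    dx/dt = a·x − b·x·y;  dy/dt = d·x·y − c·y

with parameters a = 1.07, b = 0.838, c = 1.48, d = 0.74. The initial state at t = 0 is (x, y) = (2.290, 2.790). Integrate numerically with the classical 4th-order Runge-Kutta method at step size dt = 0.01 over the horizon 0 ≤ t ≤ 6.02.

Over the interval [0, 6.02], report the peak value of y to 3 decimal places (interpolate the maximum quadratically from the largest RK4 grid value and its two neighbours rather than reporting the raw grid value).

t=0.000: state=(2.290, 2.790)
step 1 (dt=0.01): k1=(-2.904, 0.599), k2=(-2.891, 0.569), k3=(-2.891, 0.569), k4=(-2.878, 0.540); state += dt/6·(k1+2k2+2k3+k4)
t=0.010: state=(2.261, 2.796)
t=0.020: state=(2.232, 2.801)
t=0.030: state=(2.204, 2.805)
continuing one RK4 step at a time; state shown every 20 steps (Δt=0.2):
t=0.200: state=(1.770, 2.798)
t=0.400: state=(1.389, 2.625)
t=0.600: state=(1.133, 2.350)
t=0.800: state=(0.971, 2.040)
t=1.000: state=(0.877, 1.739)
t=1.200: state=(0.831, 1.467)
t=1.400: state=(0.821, 1.232)
t=1.600: state=(0.841, 1.036)
t=1.800: state=(0.888, 0.876)
t=2.000: state=(0.961, 0.747)
t=2.200: state=(1.059, 0.645)
t=2.400: state=(1.186, 0.566)
t=2.600: state=(1.343, 0.507)
t=2.800: state=(1.534, 0.467)
t=3.000: state=(1.760, 0.443)
t=3.200: state=(2.026, 0.436)
t=3.400: state=(2.332, 0.447)
t=3.600: state=(2.673, 0.481)
t=3.800: state=(3.039, 0.546)
t=4.000: state=(3.406, 0.655)
t=4.200: state=(3.730, 0.827)
t=4.400: state=(3.942, 1.087)
t=4.600: state=(3.952, 1.454)
t=4.800: state=(3.695, 1.911)
t=5.000: state=(3.194, 2.372)
t=5.200: state=(2.578, 2.706)
t=5.400: state=(2.003, 2.821)
t=5.600: state=(1.555, 2.726)
t=5.800: state=(1.242, 2.490)
t=6.000: state=(1.039, 2.190)
t=6.020: state=(1.024, 2.159)
largest grid value and its neighbours: y(5.390)=2.82076, y(5.400)=2.82110, y(5.410)=2.82090
parabola through these three points peaks at t≈5.401 with y≈2.82110

max y = 2.821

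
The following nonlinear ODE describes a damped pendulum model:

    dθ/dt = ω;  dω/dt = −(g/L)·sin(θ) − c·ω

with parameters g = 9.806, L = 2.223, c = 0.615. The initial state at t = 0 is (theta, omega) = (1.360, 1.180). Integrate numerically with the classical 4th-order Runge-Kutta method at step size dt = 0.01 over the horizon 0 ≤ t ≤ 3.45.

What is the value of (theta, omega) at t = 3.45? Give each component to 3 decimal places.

(theta, omega) = (0.525, 0.117)

t=0.000: state=(1.360, 1.180)
step 1 (dt=0.01): k1=(1.180, -5.039), k2=(1.155, -5.029), k3=(1.155, -5.029), k4=(1.130, -5.019); state += dt/6·(k1+2k2+2k3+k4)
t=0.010: state=(1.372, 1.130)
t=0.020: state=(1.383, 1.080)
t=0.030: state=(1.393, 1.030)
continuing one RK4 step at a time; state shown every 20 steps (Δt=0.2):
t=0.200: state=(1.498, 0.220)
t=0.400: state=(1.455, -0.633)
t=0.600: state=(1.253, -1.370)
t=0.800: state=(0.918, -1.945)
t=1.000: state=(0.493, -2.254)
t=1.200: state=(0.040, -2.206)
t=1.400: state=(-0.366, -1.808)
t=1.600: state=(-0.668, -1.180)
t=1.800: state=(-0.833, -0.470)
t=2.000: state=(-0.858, 0.212)
t=2.200: state=(-0.755, 0.791)
t=2.400: state=(-0.552, 1.206)
t=2.600: state=(-0.287, 1.404)
t=2.800: state=(-0.007, 1.360)
t=3.000: state=(0.242, 1.100)
t=3.200: state=(0.424, 0.695)
t=3.400: state=(0.516, 0.232)
t=3.450: state=(0.525, 0.117)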